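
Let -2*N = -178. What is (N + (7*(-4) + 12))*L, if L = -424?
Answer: -30952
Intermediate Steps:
N = 89 (N = -½*(-178) = 89)
(N + (7*(-4) + 12))*L = (89 + (7*(-4) + 12))*(-424) = (89 + (-28 + 12))*(-424) = (89 - 16)*(-424) = 73*(-424) = -30952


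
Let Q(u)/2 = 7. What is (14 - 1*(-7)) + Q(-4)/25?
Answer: 539/25 ≈ 21.560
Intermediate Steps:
Q(u) = 14 (Q(u) = 2*7 = 14)
(14 - 1*(-7)) + Q(-4)/25 = (14 - 1*(-7)) + 14/25 = (14 + 7) + 14*(1/25) = 21 + 14/25 = 539/25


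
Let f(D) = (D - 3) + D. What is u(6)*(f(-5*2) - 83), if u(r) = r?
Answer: -636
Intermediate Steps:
f(D) = -3 + 2*D (f(D) = (-3 + D) + D = -3 + 2*D)
u(6)*(f(-5*2) - 83) = 6*((-3 + 2*(-5*2)) - 83) = 6*((-3 + 2*(-10)) - 83) = 6*((-3 - 20) - 83) = 6*(-23 - 83) = 6*(-106) = -636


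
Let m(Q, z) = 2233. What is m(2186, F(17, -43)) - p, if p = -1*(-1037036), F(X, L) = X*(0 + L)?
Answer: -1034803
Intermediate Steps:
F(X, L) = L*X (F(X, L) = X*L = L*X)
p = 1037036
m(2186, F(17, -43)) - p = 2233 - 1*1037036 = 2233 - 1037036 = -1034803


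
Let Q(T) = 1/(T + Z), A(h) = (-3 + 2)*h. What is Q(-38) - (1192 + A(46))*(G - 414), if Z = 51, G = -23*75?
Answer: 31866823/13 ≈ 2.4513e+6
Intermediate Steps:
G = -1725
A(h) = -h
Q(T) = 1/(51 + T) (Q(T) = 1/(T + 51) = 1/(51 + T))
Q(-38) - (1192 + A(46))*(G - 414) = 1/(51 - 38) - (1192 - 1*46)*(-1725 - 414) = 1/13 - (1192 - 46)*(-2139) = 1/13 - 1146*(-2139) = 1/13 - 1*(-2451294) = 1/13 + 2451294 = 31866823/13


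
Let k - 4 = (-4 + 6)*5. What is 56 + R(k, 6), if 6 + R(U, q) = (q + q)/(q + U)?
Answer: 253/5 ≈ 50.600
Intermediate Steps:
k = 14 (k = 4 + (-4 + 6)*5 = 4 + 2*5 = 4 + 10 = 14)
R(U, q) = -6 + 2*q/(U + q) (R(U, q) = -6 + (q + q)/(q + U) = -6 + (2*q)/(U + q) = -6 + 2*q/(U + q))
56 + R(k, 6) = 56 + 2*(-3*14 - 2*6)/(14 + 6) = 56 + 2*(-42 - 12)/20 = 56 + 2*(1/20)*(-54) = 56 - 27/5 = 253/5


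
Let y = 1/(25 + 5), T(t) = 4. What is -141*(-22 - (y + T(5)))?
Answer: 36707/10 ≈ 3670.7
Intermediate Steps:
y = 1/30 ≈ 0.033333
-141*(-22 - (y + T(5))) = -141*(-22 - (1/30 + 4)) = -141*(-22 - 1*121/30) = -141*(-22 - 121/30) = -141*(-781/30) = 36707/10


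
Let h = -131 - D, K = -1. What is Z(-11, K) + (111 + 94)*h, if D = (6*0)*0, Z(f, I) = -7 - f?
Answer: -26851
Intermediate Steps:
D = 0 (D = 0*0 = 0)
h = -131 (h = -131 - 1*0 = -131 + 0 = -131)
Z(-11, K) + (111 + 94)*h = (-7 - 1*(-11)) + (111 + 94)*(-131) = (-7 + 11) + 205*(-131) = 4 - 26855 = -26851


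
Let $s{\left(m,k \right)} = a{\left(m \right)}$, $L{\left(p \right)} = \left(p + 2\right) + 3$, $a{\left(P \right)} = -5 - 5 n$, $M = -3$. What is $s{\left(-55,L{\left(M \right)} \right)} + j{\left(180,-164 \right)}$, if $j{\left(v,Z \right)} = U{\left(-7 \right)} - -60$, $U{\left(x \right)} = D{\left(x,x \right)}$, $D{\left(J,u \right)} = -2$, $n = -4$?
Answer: $73$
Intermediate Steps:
$a{\left(P \right)} = 15$ ($a{\left(P \right)} = -5 - -20 = -5 + 20 = 15$)
$L{\left(p \right)} = 5 + p$ ($L{\left(p \right)} = \left(2 + p\right) + 3 = 5 + p$)
$s{\left(m,k \right)} = 15$
$U{\left(x \right)} = -2$
$j{\left(v,Z \right)} = 58$ ($j{\left(v,Z \right)} = -2 - -60 = -2 + 60 = 58$)
$s{\left(-55,L{\left(M \right)} \right)} + j{\left(180,-164 \right)} = 15 + 58 = 73$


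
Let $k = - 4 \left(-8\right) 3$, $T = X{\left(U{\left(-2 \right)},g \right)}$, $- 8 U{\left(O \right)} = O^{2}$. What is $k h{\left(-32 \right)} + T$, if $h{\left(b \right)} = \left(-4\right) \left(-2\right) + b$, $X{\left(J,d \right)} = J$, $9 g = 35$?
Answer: $- \frac{4609}{2} \approx -2304.5$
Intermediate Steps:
$U{\left(O \right)} = - \frac{O^{2}}{8}$
$g = \frac{35}{9}$ ($g = \frac{1}{9} \cdot 35 = \frac{35}{9} \approx 3.8889$)
$h{\left(b \right)} = 8 + b$
$T = - \frac{1}{2}$ ($T = - \frac{\left(-2\right)^{2}}{8} = \left(- \frac{1}{8}\right) 4 = - \frac{1}{2} \approx -0.5$)
$k = 96$ ($k = - \left(-32\right) 3 = \left(-1\right) \left(-96\right) = 96$)
$k h{\left(-32 \right)} + T = 96 \left(8 - 32\right) - \frac{1}{2} = 96 \left(-24\right) - \frac{1}{2} = -2304 - \frac{1}{2} = - \frac{4609}{2}$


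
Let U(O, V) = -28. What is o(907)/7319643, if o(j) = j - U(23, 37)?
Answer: 935/7319643 ≈ 0.00012774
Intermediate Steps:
o(j) = 28 + j (o(j) = j - 1*(-28) = j + 28 = 28 + j)
o(907)/7319643 = (28 + 907)/7319643 = 935*(1/7319643) = 935/7319643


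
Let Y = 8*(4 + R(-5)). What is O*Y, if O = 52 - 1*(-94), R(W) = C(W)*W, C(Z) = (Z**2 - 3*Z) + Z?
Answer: -199728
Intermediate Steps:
C(Z) = Z**2 - 2*Z
R(W) = W**2*(-2 + W) (R(W) = (W*(-2 + W))*W = W**2*(-2 + W))
O = 146 (O = 52 + 94 = 146)
Y = -1368 (Y = 8*(4 + (-5)**2*(-2 - 5)) = 8*(4 + 25*(-7)) = 8*(4 - 175) = 8*(-171) = -1368)
O*Y = 146*(-1368) = -199728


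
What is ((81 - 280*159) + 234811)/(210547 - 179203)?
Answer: 47593/7836 ≈ 6.0736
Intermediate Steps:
((81 - 280*159) + 234811)/(210547 - 179203) = ((81 - 44520) + 234811)/31344 = (-44439 + 234811)*(1/31344) = 190372*(1/31344) = 47593/7836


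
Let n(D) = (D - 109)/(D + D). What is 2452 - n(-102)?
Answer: 499997/204 ≈ 2451.0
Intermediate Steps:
n(D) = (-109 + D)/(2*D) (n(D) = (-109 + D)/((2*D)) = (-109 + D)*(1/(2*D)) = (-109 + D)/(2*D))
2452 - n(-102) = 2452 - (-109 - 102)/(2*(-102)) = 2452 - (-1)*(-211)/(2*102) = 2452 - 1*211/204 = 2452 - 211/204 = 499997/204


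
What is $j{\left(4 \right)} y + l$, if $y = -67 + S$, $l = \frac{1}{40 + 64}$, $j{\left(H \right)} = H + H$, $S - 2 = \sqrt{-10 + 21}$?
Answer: $- \frac{54079}{104} + 8 \sqrt{11} \approx -493.46$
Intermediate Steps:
$S = 2 + \sqrt{11}$ ($S = 2 + \sqrt{-10 + 21} = 2 + \sqrt{11} \approx 5.3166$)
$j{\left(H \right)} = 2 H$
$l = \frac{1}{104} \approx 0.0096154$
$y = -65 + \sqrt{11}$ ($y = -67 + \left(2 + \sqrt{11}\right) = -65 + \sqrt{11} \approx -61.683$)
$j{\left(4 \right)} y + l = 2 \cdot 4 \left(-65 + \sqrt{11}\right) + \frac{1}{104} = 8 \left(-65 + \sqrt{11}\right) + \frac{1}{104} = \left(-520 + 8 \sqrt{11}\right) + \frac{1}{104} = - \frac{54079}{104} + 8 \sqrt{11}$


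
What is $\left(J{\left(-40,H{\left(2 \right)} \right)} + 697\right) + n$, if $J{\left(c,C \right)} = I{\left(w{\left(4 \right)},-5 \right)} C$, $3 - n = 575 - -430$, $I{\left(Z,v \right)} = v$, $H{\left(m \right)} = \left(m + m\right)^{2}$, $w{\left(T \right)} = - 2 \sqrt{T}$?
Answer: $-385$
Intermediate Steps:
$H{\left(m \right)} = 4 m^{2}$ ($H{\left(m \right)} = \left(2 m\right)^{2} = 4 m^{2}$)
$n = -1002$ ($n = 3 - \left(575 - -430\right) = 3 - \left(575 + 430\right) = 3 - 1005 = -1002$)
$J{\left(c,C \right)} = - 5 C$
$\left(J{\left(-40,H{\left(2 \right)} \right)} + 697\right) + n = \left(- 5 \cdot 4 \cdot 2^{2} + 697\right) - 1002 = \left(- 5 \cdot 4 \cdot 4 + 697\right) - 1002 = \left(\left(-5\right) 16 + 697\right) - 1002 = \left(-80 + 697\right) - 1002 = 617 - 1002 = -385$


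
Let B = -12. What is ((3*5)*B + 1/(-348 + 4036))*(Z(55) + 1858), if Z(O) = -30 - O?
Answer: -1176986547/3688 ≈ -3.1914e+5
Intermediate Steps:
((3*5)*B + 1/(-348 + 4036))*(Z(55) + 1858) = ((3*5)*(-12) + 1/(-348 + 4036))*((-30 - 1*55) + 1858) = (15*(-12) + 1/3688)*((-30 - 55) + 1858) = (-180 + 1/3688)*(-85 + 1858) = -663839/3688*1773 = -1176986547/3688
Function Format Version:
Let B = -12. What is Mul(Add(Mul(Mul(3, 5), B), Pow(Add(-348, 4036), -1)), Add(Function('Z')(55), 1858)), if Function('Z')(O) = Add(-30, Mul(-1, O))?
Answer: Rational(-1176986547, 3688) ≈ -3.1914e+5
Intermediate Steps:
Mul(Add(Mul(Mul(3, 5), B), Pow(Add(-348, 4036), -1)), Add(Function('Z')(55), 1858)) = Mul(Add(Mul(Mul(3, 5), -12), Pow(Add(-348, 4036), -1)), Add(Add(-30, Mul(-1, 55)), 1858)) = Mul(Add(Mul(15, -12), Pow(3688, -1)), Add(Add(-30, -55), 1858)) = Mul(Add(-180, Rational(1, 3688)), Add(-85, 1858)) = Mul(Rational(-663839, 3688), 1773) = Rational(-1176986547, 3688)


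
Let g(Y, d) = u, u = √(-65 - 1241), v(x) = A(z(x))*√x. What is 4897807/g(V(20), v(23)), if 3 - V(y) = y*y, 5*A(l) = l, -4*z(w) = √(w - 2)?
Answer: -4897807*I*√1306/1306 ≈ -1.3553e+5*I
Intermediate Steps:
z(w) = -√(-2 + w)/4 (z(w) = -√(w - 2)/4 = -√(-2 + w)/4)
A(l) = l/5
v(x) = -√x*√(-2 + x)/20 (v(x) = ((-√(-2 + x)/4)/5)*√x = (-√(-2 + x)/20)*√x = -√x*√(-2 + x)/20)
V(y) = 3 - y² (V(y) = 3 - y*y = 3 - y²)
u = I*√1306 (u = √(-1306) = I*√1306 ≈ 36.139*I)
g(Y, d) = I*√1306
4897807/g(V(20), v(23)) = 4897807/((I*√1306)) = 4897807*(-I*√1306/1306) = -4897807*I*√1306/1306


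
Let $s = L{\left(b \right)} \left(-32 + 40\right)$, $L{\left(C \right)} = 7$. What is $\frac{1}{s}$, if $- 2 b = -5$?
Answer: $\frac{1}{56} \approx 0.017857$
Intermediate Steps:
$b = \frac{5}{2}$ ($b = \left(- \frac{1}{2}\right) \left(-5\right) = \frac{5}{2} \approx 2.5$)
$s = 56$ ($s = 7 \left(-32 + 40\right) = 7 \cdot 8 = 56$)
$\frac{1}{s} = \frac{1}{56}$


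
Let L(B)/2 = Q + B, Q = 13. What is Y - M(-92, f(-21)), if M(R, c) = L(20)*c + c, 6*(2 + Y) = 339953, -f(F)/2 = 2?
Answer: 341549/6 ≈ 56925.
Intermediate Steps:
f(F) = -4 (f(F) = -2*2 = -4)
L(B) = 26 + 2*B (L(B) = 2*(13 + B) = 26 + 2*B)
Y = 339941/6 (Y = -2 + (⅙)*339953 = -2 + 339953/6 = 339941/6 ≈ 56657.)
M(R, c) = 67*c (M(R, c) = (26 + 2*20)*c + c = (26 + 40)*c + c = 66*c + c = 67*c)
Y - M(-92, f(-21)) = 339941/6 - 67*(-4) = 339941/6 - 1*(-268) = 339941/6 + 268 = 341549/6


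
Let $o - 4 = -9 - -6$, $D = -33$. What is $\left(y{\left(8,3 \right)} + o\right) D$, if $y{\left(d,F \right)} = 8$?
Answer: $-297$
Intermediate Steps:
$o = 1$ ($o = 4 - 3 = 1$)
$\left(y{\left(8,3 \right)} + o\right) D = \left(8 + 1\right) \left(-33\right) = 9 \left(-33\right) = -297$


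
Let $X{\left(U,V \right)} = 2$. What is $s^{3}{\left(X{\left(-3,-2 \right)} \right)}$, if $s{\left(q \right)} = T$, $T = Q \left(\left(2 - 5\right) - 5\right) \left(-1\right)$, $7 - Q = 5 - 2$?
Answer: $32768$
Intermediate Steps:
$Q = 4$ ($Q = 7 - \left(5 - 2\right) = 7 - 3 = 4$)
$T = 32$ ($T = 4 \left(\left(2 - 5\right) - 5\right) \left(-1\right) = 4 \left(-3 - 5\right) \left(-1\right) = 4 \left(-8\right) \left(-1\right) = \left(-32\right) \left(-1\right) = 32$)
$s{\left(q \right)} = 32$
$s^{3}{\left(X{\left(-3,-2 \right)} \right)} = 32^{3} = 32768$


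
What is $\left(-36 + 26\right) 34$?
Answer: $-340$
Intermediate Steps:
$\left(-36 + 26\right) 34 = \left(-10\right) 34 = -340$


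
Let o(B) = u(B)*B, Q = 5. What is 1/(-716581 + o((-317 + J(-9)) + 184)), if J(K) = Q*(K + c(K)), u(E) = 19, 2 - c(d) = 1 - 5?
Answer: -1/719393 ≈ -1.3901e-6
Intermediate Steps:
c(d) = 6 (c(d) = 2 - (1 - 5) = 2 - 1*(-4) = 2 + 4 = 6)
J(K) = 30 + 5*K (J(K) = 5*(K + 6) = 5*(6 + K) = 30 + 5*K)
o(B) = 19*B
1/(-716581 + o((-317 + J(-9)) + 184)) = 1/(-716581 + 19*((-317 + (30 + 5*(-9))) + 184)) = 1/(-716581 + 19*((-317 + (30 - 45)) + 184)) = 1/(-716581 + 19*((-317 - 15) + 184)) = 1/(-716581 + 19*(-332 + 184)) = 1/(-716581 + 19*(-148)) = 1/(-716581 - 2812) = 1/(-719393) = -1/719393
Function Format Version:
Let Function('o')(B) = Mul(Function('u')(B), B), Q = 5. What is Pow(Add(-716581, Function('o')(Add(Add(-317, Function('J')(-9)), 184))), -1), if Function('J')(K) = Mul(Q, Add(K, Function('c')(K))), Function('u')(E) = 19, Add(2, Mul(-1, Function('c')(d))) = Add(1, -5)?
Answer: Rational(-1, 719393) ≈ -1.3901e-6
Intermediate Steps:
Function('c')(d) = 6 (Function('c')(d) = Add(2, Mul(-1, Add(1, -5))) = Add(2, Mul(-1, -4)) = Add(2, 4) = 6)
Function('J')(K) = Add(30, Mul(5, K)) (Function('J')(K) = Mul(5, Add(K, 6)) = Mul(5, Add(6, K)) = Add(30, Mul(5, K)))
Function('o')(B) = Mul(19, B)
Pow(Add(-716581, Function('o')(Add(Add(-317, Function('J')(-9)), 184))), -1) = Pow(Add(-716581, Mul(19, Add(Add(-317, Add(30, Mul(5, -9))), 184))), -1) = Pow(Add(-716581, Mul(19, Add(Add(-317, Add(30, -45)), 184))), -1) = Pow(Add(-716581, Mul(19, Add(Add(-317, -15), 184))), -1) = Pow(Add(-716581, Mul(19, Add(-332, 184))), -1) = Pow(Add(-716581, Mul(19, -148)), -1) = Pow(Add(-716581, -2812), -1) = Pow(-719393, -1) = Rational(-1, 719393)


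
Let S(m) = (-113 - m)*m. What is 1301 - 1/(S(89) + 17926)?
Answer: 67653/52 ≈ 1301.0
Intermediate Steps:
S(m) = m*(-113 - m)
1301 - 1/(S(89) + 17926) = 1301 - 1/(-1*89*(113 + 89) + 17926) = 1301 - 1/(-1*89*202 + 17926) = 1301 - 1/(-17978 + 17926) = 1301 - 1/(-52) = 1301 - 1*(-1/52) = 1301 + 1/52 = 67653/52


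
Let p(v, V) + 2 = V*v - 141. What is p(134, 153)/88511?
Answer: 20359/88511 ≈ 0.23002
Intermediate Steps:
p(v, V) = -143 + V*v (p(v, V) = -2 + (V*v - 141) = -2 + (-141 + V*v) = -143 + V*v)
p(134, 153)/88511 = (-143 + 153*134)/88511 = (-143 + 20502)*(1/88511) = 20359*(1/88511) = 20359/88511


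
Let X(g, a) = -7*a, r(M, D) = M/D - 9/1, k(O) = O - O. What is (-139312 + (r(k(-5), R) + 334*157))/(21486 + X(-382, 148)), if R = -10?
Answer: -86883/20450 ≈ -4.2486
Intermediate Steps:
k(O) = 0
r(M, D) = -9 + M/D (r(M, D) = M/D - 9*1 = M/D - 9 = -9 + M/D)
(-139312 + (r(k(-5), R) + 334*157))/(21486 + X(-382, 148)) = (-139312 + ((-9 + 0/(-10)) + 334*157))/(21486 - 7*148) = (-139312 + ((-9 + 0*(-1/10)) + 52438))/(21486 - 1036) = (-139312 + ((-9 + 0) + 52438))/20450 = (-139312 + (-9 + 52438))*(1/20450) = (-139312 + 52429)*(1/20450) = -86883*1/20450 = -86883/20450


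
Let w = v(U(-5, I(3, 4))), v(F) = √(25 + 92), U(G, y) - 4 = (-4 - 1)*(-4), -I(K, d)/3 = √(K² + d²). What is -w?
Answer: -3*√13 ≈ -10.817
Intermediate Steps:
I(K, d) = -3*√(K² + d²)
U(G, y) = 24 (U(G, y) = 4 + (-4 - 1)*(-4) = 4 - 5*(-4) = 4 + 20 = 24)
v(F) = 3*√13 (v(F) = √117 = 3*√13)
w = 3*√13 ≈ 10.817
-w = -3*√13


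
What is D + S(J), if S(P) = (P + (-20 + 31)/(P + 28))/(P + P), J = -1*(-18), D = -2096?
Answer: -3470137/1656 ≈ -2095.5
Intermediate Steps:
J = 18
S(P) = (P + 11/(28 + P))/(2*P) (S(P) = (P + 11/(28 + P))/((2*P)) = (P + 11/(28 + P))*(1/(2*P)) = (P + 11/(28 + P))/(2*P))
D + S(J) = -2096 + (½)*(11 + 18² + 28*18)/(18*(28 + 18)) = -2096 + (½)*(1/18)*(11 + 324 + 504)/46 = -2096 + (½)*(1/18)*(1/46)*839 = -2096 + 839/1656 = -3470137/1656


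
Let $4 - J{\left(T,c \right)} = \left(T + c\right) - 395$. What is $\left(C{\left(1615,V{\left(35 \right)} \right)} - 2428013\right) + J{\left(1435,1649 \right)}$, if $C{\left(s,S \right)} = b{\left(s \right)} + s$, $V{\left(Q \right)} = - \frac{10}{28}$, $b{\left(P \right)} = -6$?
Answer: $-2429089$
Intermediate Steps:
$V{\left(Q \right)} = - \frac{5}{14}$ ($V{\left(Q \right)} = \left(-10\right) \frac{1}{28} = - \frac{5}{14}$)
$C{\left(s,S \right)} = -6 + s$
$J{\left(T,c \right)} = 399 - T - c$ ($J{\left(T,c \right)} = 4 - \left(\left(T + c\right) - 395\right) = 4 - \left(-395 + T + c\right) = 399 - T - c$)
$\left(C{\left(1615,V{\left(35 \right)} \right)} - 2428013\right) + J{\left(1435,1649 \right)} = \left(\left(-6 + 1615\right) - 2428013\right) - 2685 = \left(1609 - 2428013\right) - 2685 = -2426404 - 2685 = -2429089$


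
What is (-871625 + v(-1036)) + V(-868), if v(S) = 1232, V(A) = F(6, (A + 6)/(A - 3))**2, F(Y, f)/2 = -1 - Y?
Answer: -870197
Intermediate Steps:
F(Y, f) = -2 - 2*Y (F(Y, f) = 2*(-1 - Y) = -2 - 2*Y)
V(A) = 196 (V(A) = (-2 - 2*6)**2 = (-2 - 12)**2 = (-14)**2 = 196)
(-871625 + v(-1036)) + V(-868) = (-871625 + 1232) + 196 = -870393 + 196 = -870197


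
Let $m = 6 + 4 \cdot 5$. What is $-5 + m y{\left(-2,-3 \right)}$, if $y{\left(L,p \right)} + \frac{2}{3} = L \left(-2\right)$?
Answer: $\frac{245}{3} \approx 81.667$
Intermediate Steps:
$y{\left(L,p \right)} = - \frac{2}{3} - 2 L$ ($y{\left(L,p \right)} = - \frac{2}{3} + L \left(-2\right) = - \frac{2}{3} - 2 L$)
$m = 26$ ($m = 6 + 20 = 26$)
$-5 + m y{\left(-2,-3 \right)} = -5 + 26 \left(- \frac{2}{3} - -4\right) = -5 + 26 \left(- \frac{2}{3} + 4\right) = -5 + 26 \cdot \frac{10}{3} = -5 + \frac{260}{3} = \frac{245}{3}$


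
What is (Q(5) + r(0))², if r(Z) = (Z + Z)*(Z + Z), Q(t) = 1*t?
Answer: 25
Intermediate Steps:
Q(t) = t
r(Z) = 4*Z² (r(Z) = (2*Z)*(2*Z) = 4*Z²)
(Q(5) + r(0))² = (5 + 4*0²)² = (5 + 4*0)² = (5 + 0)² = 5² = 25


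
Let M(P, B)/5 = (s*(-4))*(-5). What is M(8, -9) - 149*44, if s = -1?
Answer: -6656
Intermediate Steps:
M(P, B) = -100 (M(P, B) = 5*(-1*(-4)*(-5)) = 5*(4*(-5)) = 5*(-20) = -100)
M(8, -9) - 149*44 = -100 - 149*44 = -100 - 6556 = -6656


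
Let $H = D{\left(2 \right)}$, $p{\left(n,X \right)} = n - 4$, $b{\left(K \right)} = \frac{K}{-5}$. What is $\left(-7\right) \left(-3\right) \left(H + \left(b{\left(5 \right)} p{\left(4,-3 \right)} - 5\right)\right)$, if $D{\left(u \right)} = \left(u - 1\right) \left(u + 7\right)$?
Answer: $84$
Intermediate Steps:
$b{\left(K \right)} = - \frac{K}{5}$ ($b{\left(K \right)} = K \left(- \frac{1}{5}\right) = - \frac{K}{5}$)
$p{\left(n,X \right)} = -4 + n$
$D{\left(u \right)} = \left(-1 + u\right) \left(7 + u\right)$
$H = 9$ ($H = -7 + 2^{2} + 6 \cdot 2 = -7 + 4 + 12 = 9$)
$\left(-7\right) \left(-3\right) \left(H + \left(b{\left(5 \right)} p{\left(4,-3 \right)} - 5\right)\right) = \left(-7\right) \left(-3\right) \left(9 - \left(5 - \left(- \frac{1}{5}\right) 5 \left(-4 + 4\right)\right)\right) = 21 \left(9 - 5\right) = 21 \cdot 4 = 84$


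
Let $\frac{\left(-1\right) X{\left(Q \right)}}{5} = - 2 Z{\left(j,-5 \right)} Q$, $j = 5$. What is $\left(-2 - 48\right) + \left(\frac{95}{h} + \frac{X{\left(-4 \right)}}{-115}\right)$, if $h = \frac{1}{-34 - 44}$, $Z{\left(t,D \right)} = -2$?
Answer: $- \frac{171596}{23} \approx -7460.7$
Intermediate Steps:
$X{\left(Q \right)} = - 20 Q$ ($X{\left(Q \right)} = - 5 \left(-2\right) \left(-2\right) Q = - 5 \cdot 4 Q = - 20 Q$)
$h = - \frac{1}{78}$ ($h = \frac{1}{-78} = - \frac{1}{78} \approx -0.012821$)
$\left(-2 - 48\right) + \left(\frac{95}{h} + \frac{X{\left(-4 \right)}}{-115}\right) = \left(-2 - 48\right) + \left(\frac{95}{- \frac{1}{78}} + \frac{\left(-20\right) \left(-4\right)}{-115}\right) = -50 + \left(95 \left(-78\right) + 80 \left(- \frac{1}{115}\right)\right) = -50 - \frac{170446}{23} = - \frac{171596}{23}$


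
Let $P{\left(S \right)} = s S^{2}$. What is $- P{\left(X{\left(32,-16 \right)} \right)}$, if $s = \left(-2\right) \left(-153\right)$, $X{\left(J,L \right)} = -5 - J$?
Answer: $-418914$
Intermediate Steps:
$s = 306$
$P{\left(S \right)} = 306 S^{2}$
$- P{\left(X{\left(32,-16 \right)} \right)} = - 306 \left(-5 - 32\right)^{2} = - 306 \left(-37\right)^{2} = - 306 \cdot 1369 = \left(-1\right) 418914 = -418914$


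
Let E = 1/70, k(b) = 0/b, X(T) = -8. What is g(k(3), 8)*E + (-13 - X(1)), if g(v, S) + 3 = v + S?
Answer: -69/14 ≈ -4.9286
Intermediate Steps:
k(b) = 0
E = 1/70 ≈ 0.014286
g(v, S) = -3 + S + v (g(v, S) = -3 + (v + S) = -3 + (S + v) = -3 + S + v)
g(k(3), 8)*E + (-13 - X(1)) = (-3 + 8 + 0)*(1/70) + (-13 - 1*(-8)) = 5*(1/70) + (-13 + 8) = 1/14 - 5 = -69/14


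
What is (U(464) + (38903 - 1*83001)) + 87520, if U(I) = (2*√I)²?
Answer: 45278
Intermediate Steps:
U(I) = 4*I
(U(464) + (38903 - 1*83001)) + 87520 = (4*464 + (38903 - 1*83001)) + 87520 = (1856 + (38903 - 83001)) + 87520 = (1856 - 44098) + 87520 = -42242 + 87520 = 45278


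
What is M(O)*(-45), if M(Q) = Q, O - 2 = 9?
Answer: -495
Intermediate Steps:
O = 11 (O = 2 + 9 = 11)
M(O)*(-45) = 11*(-45) = -495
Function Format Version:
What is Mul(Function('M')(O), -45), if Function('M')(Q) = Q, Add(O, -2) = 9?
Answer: -495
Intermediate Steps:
O = 11 (O = Add(2, 9) = 11)
Mul(Function('M')(O), -45) = Mul(11, -45) = -495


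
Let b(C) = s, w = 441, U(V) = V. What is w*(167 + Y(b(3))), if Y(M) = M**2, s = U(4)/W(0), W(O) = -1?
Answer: 80703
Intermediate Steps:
s = -4 (s = 4/(-1) = 4*(-1) = -4)
b(C) = -4
w*(167 + Y(b(3))) = 441*(167 + (-4)**2) = 441*(167 + 16) = 441*183 = 80703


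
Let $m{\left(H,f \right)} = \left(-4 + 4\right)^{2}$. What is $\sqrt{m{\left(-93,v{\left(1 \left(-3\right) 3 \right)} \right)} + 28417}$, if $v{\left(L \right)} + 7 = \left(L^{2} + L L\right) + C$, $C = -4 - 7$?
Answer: $\sqrt{28417} \approx 168.57$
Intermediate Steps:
$C = -11$
$v{\left(L \right)} = -18 + 2 L^{2}$ ($v{\left(L \right)} = -7 - \left(11 - L^{2} - L L\right) = -7 + \left(\left(L^{2} + L^{2}\right) - 11\right) = -7 + \left(2 L^{2} - 11\right) = -7 + \left(-11 + 2 L^{2}\right) = -18 + 2 L^{2}$)
$m{\left(H,f \right)} = 0$ ($m{\left(H,f \right)} = 0^{2} = 0$)
$\sqrt{m{\left(-93,v{\left(1 \left(-3\right) 3 \right)} \right)} + 28417} = \sqrt{0 + 28417} = \sqrt{28417}$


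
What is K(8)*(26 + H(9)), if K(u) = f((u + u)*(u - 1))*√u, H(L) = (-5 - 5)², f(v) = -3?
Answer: -756*√2 ≈ -1069.1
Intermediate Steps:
H(L) = 100 (H(L) = (-10)² = 100)
K(u) = -3*√u
K(8)*(26 + H(9)) = (-6*√2)*(26 + 100) = -6*√2*126 = -756*√2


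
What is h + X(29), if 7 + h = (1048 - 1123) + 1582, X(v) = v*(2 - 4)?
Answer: 1442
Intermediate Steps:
X(v) = -2*v (X(v) = v*(-2) = -2*v)
h = 1500 (h = -7 + ((1048 - 1123) + 1582) = -7 + (-75 + 1582) = -7 + 1507 = 1500)
h + X(29) = 1500 - 2*29 = 1500 - 58 = 1442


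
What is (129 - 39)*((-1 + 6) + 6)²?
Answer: 10890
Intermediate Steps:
(129 - 39)*((-1 + 6) + 6)² = 90*(5 + 6)² = 90*11² = 90*121 = 10890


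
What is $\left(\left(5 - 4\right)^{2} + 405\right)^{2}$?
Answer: $164836$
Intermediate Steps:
$\left(\left(5 - 4\right)^{2} + 405\right)^{2} = \left(1^{2} + 405\right)^{2} = \left(1 + 405\right)^{2} = 406^{2} = 164836$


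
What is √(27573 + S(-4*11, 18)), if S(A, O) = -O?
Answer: √27555 ≈ 166.00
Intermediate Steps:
√(27573 + S(-4*11, 18)) = √(27573 - 1*18) = √(27573 - 18) = √27555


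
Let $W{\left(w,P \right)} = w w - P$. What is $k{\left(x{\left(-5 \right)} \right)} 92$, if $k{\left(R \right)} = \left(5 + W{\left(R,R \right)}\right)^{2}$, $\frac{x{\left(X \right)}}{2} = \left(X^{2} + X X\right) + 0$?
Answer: $9026030300$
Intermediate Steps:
$W{\left(w,P \right)} = w^{2} - P$
$x{\left(X \right)} = 4 X^{2}$ ($x{\left(X \right)} = 2 \left(\left(X^{2} + X X\right) + 0\right) = 2 \left(\left(X^{2} + X^{2}\right) + 0\right) = 2 \left(2 X^{2} + 0\right) = 2 \cdot 2 X^{2} = 4 X^{2}$)
$k{\left(R \right)} = \left(5 + R^{2} - R\right)^{2}$ ($k{\left(R \right)} = \left(5 + \left(R^{2} - R\right)\right)^{2} = \left(5 + R^{2} - R\right)^{2}$)
$k{\left(x{\left(-5 \right)} \right)} 92 = \left(5 + \left(4 \left(-5\right)^{2}\right)^{2} - 4 \left(-5\right)^{2}\right)^{2} \cdot 92 = \left(5 + \left(4 \cdot 25\right)^{2} - 4 \cdot 25\right)^{2} \cdot 92 = \left(5 + 100^{2} - 100\right)^{2} \cdot 92 = \left(5 + 10000 - 100\right)^{2} \cdot 92 = 9905^{2} \cdot 92 = 98109025 \cdot 92 = 9026030300$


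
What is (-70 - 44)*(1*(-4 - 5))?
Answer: 1026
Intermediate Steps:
(-70 - 44)*(1*(-4 - 5)) = -114*(-9) = 1026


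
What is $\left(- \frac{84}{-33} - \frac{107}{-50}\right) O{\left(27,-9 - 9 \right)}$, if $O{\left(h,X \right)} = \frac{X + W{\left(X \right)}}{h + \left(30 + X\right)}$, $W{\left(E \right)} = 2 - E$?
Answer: $\frac{859}{3575} \approx 0.24028$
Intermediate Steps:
$O{\left(h,X \right)} = \frac{2}{30 + X + h}$ ($O{\left(h,X \right)} = \frac{X - \left(-2 + X\right)}{h + \left(30 + X\right)} = \frac{2}{30 + X + h}$)
$\left(- \frac{84}{-33} - \frac{107}{-50}\right) O{\left(27,-9 - 9 \right)} = \left(- \frac{84}{-33} - \frac{107}{-50}\right) \frac{2}{30 - 18 + 27} = \left(\left(-84\right) \left(- \frac{1}{33}\right) - - \frac{107}{50}\right) \frac{2}{30 - 18 + 27} = \left(\frac{28}{11} + \frac{107}{50}\right) \frac{2}{30 - 18 + 27} = \frac{2577 \cdot \frac{2}{39}}{550} = \frac{2577 \cdot 2 \cdot \frac{1}{39}}{550} = \frac{2577}{550} \cdot \frac{2}{39} = \frac{859}{3575}$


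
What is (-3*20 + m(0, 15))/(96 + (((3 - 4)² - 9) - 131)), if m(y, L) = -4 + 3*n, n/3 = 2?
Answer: 46/43 ≈ 1.0698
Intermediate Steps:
n = 6 (n = 3*2 = 6)
m(y, L) = 14 (m(y, L) = -4 + 3*6 = -4 + 18 = 14)
(-3*20 + m(0, 15))/(96 + (((3 - 4)² - 9) - 131)) = (-3*20 + 14)/(96 + (((3 - 4)² - 9) - 131)) = (-60 + 14)/(96 + (((-1)² - 9) - 131)) = -46/(96 + ((1 - 9) - 131)) = -46/(96 + (-8 - 131)) = -46/(96 - 139) = -46/(-43) = -46*(-1/43) = 46/43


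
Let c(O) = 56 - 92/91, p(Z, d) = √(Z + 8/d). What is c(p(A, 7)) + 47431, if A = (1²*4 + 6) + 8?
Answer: 4321225/91 ≈ 47486.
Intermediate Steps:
A = 18 (A = (1*4 + 6) + 8 = (4 + 6) + 8 = 10 + 8 = 18)
c(O) = 5004/91 (c(O) = 56 - 92/91 = 5004/91)
c(p(A, 7)) + 47431 = 5004/91 + 47431 = 4321225/91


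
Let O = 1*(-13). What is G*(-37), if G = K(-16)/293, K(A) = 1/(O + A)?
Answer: 37/8497 ≈ 0.0043545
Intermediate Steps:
O = -13
K(A) = 1/(-13 + A)
G = -1/8497 (G = 1/(-13 - 16*293) = (1/293)/(-29) = -1/29*1/293 = -1/8497 ≈ -0.00011769)
G*(-37) = -1/8497*(-37) = 37/8497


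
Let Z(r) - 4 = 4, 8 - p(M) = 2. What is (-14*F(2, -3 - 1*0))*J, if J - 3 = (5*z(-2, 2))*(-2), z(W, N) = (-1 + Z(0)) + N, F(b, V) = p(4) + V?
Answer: 3654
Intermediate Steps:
p(M) = 6 (p(M) = 8 - 1*2 = 8 - 2 = 6)
Z(r) = 8 (Z(r) = 4 + 4 = 8)
F(b, V) = 6 + V
z(W, N) = 7 + N (z(W, N) = (-1 + 8) + N = 7 + N)
J = -87 (J = 3 + (5*(7 + 2))*(-2) = 3 + (5*9)*(-2) = 3 + 45*(-2) = 3 - 90 = -87)
(-14*F(2, -3 - 1*0))*J = -14*(6 + (-3 - 1*0))*(-87) = -14*(6 + (-3 + 0))*(-87) = -14*(6 - 3)*(-87) = -14*3*(-87) = -42*(-87) = 3654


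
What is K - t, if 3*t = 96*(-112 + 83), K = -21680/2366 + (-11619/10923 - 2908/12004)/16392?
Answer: 24336142884425951/26485817204847 ≈ 918.84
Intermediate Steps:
K = -242695481672065/26485817204847 (K = -21680*1/2366 + (-11619*1/10923 - 2908*1/12004)*(1/16392) = -10840/1183 + (-3873/3641 - 727/3001)*(1/16392) = -10840/1183 - 14269880/10926641*1/16392 = -10840/1183 - 1783735/22388687409 = -242695481672065/26485817204847 ≈ -9.1632)
t = -928 (t = (96*(-112 + 83))/3 = (96*(-29))/3 = (⅓)*(-2784) = -928)
K - t = -242695481672065/26485817204847 - 1*(-928) = -242695481672065/26485817204847 + 928 = 24336142884425951/26485817204847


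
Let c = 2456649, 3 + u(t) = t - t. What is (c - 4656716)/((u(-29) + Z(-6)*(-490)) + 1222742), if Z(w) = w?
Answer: -2200067/1225679 ≈ -1.7950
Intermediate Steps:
u(t) = -3 (u(t) = -3 + (t - t) = -3 + 0 = -3)
(c - 4656716)/((u(-29) + Z(-6)*(-490)) + 1222742) = (2456649 - 4656716)/((-3 - 6*(-490)) + 1222742) = -2200067/((-3 + 2940) + 1222742) = -2200067/(2937 + 1222742) = -2200067/1225679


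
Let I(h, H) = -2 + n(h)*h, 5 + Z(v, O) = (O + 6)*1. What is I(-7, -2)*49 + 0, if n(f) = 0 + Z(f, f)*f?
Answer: -14504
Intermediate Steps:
Z(v, O) = 1 + O (Z(v, O) = -5 + (O + 6)*1 = -5 + (6 + O)*1 = -5 + (6 + O) = 1 + O)
n(f) = f*(1 + f) (n(f) = 0 + (1 + f)*f = 0 + f*(1 + f) = f*(1 + f))
I(h, H) = -2 + h**2*(1 + h) (I(h, H) = -2 + (h*(1 + h))*h = -2 + h**2*(1 + h))
I(-7, -2)*49 + 0 = (-2 + (-7)**2*(1 - 7))*49 + 0 = (-2 + 49*(-6))*49 + 0 = (-2 - 294)*49 + 0 = -296*49 + 0 = -14504 + 0 = -14504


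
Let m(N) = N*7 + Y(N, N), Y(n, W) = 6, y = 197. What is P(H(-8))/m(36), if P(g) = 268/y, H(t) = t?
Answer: 134/25413 ≈ 0.0052729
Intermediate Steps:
m(N) = 6 + 7*N (m(N) = N*7 + 6 = 7*N + 6 = 6 + 7*N)
P(g) = 268/197
P(H(-8))/m(36) = 268/(197*(6 + 7*36)) = 268/(197*(6 + 252)) = (268/197)/258 = (268/197)*(1/258) = 134/25413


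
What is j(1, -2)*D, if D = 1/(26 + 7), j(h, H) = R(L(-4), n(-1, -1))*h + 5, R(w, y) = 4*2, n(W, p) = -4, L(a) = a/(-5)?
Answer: 13/33 ≈ 0.39394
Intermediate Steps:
L(a) = -a/5 (L(a) = a*(-⅕) = -a/5)
R(w, y) = 8
j(h, H) = 5 + 8*h (j(h, H) = 8*h + 5 = 5 + 8*h)
D = 1/33 ≈ 0.030303
j(1, -2)*D = (5 + 8*1)*(1/33) = (5 + 8)*(1/33) = 13*(1/33) = 13/33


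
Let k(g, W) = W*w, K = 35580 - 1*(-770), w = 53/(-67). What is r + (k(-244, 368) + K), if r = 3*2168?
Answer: 2851714/67 ≈ 42563.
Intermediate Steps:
w = -53/67 (w = 53*(-1/67) = -53/67 ≈ -0.79105)
K = 36350 (K = 35580 + 770 = 36350)
r = 6504
k(g, W) = -53*W/67 (k(g, W) = W*(-53/67) = -53*W/67)
r + (k(-244, 368) + K) = 6504 + (-53/67*368 + 36350) = 6504 + (-19504/67 + 36350) = 6504 + 2415946/67 = 2851714/67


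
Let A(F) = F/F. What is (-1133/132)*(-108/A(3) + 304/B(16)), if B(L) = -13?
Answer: 43981/39 ≈ 1127.7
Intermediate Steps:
A(F) = 1
(-1133/132)*(-108/A(3) + 304/B(16)) = (-1133/132)*(-108/1 + 304/(-13)) = (-1133*1/132)*(-108*1 + 304*(-1/13)) = -103*(-108 - 304/13)/12 = -103/12*(-1708/13) = 43981/39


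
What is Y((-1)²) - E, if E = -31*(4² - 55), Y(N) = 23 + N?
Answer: -1185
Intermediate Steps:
E = 1209 (E = -31*(16 - 55) = -31*(-39) = 1209)
Y((-1)²) - E = (23 + (-1)²) - 1*1209 = (23 + 1) - 1209 = 24 - 1209 = -1185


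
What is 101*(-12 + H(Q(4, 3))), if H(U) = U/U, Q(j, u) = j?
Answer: -1111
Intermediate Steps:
H(U) = 1
101*(-12 + H(Q(4, 3))) = 101*(-12 + 1) = 101*(-11) = -1111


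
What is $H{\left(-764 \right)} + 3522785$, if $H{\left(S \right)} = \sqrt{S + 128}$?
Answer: $3522785 + 2 i \sqrt{159} \approx 3.5228 \cdot 10^{6} + 25.219 i$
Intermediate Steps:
$H{\left(S \right)} = \sqrt{128 + S}$
$H{\left(-764 \right)} + 3522785 = \sqrt{128 - 764} + 3522785 = \sqrt{-636} + 3522785 = 2 i \sqrt{159} + 3522785 = 3522785 + 2 i \sqrt{159}$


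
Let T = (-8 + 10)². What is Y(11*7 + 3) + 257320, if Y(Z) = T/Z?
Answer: 5146401/20 ≈ 2.5732e+5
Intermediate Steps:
T = 4 (T = 2² = 4)
Y(Z) = 4/Z
Y(11*7 + 3) + 257320 = 4/(11*7 + 3) + 257320 = 4/(77 + 3) + 257320 = 4/80 + 257320 = 4*(1/80) + 257320 = 1/20 + 257320 = 5146401/20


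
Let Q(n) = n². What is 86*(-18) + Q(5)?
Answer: -1523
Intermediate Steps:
86*(-18) + Q(5) = 86*(-18) + 5² = -1548 + 25 = -1523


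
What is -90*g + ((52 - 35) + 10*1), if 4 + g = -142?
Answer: 13167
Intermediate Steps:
g = -146 (g = -4 - 142 = -146)
-90*g + ((52 - 35) + 10*1) = -90*(-146) + ((52 - 35) + 10*1) = 13140 + (17 + 10) = 13140 + 27 = 13167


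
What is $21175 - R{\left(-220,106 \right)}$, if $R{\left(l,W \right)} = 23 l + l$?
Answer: $26455$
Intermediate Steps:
$R{\left(l,W \right)} = 24 l$
$21175 - R{\left(-220,106 \right)} = 21175 - 24 \left(-220\right) = 21175 - -5280 = 21175 + 5280 = 26455$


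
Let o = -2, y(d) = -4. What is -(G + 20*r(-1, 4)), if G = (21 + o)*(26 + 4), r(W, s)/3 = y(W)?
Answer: -330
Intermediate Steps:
r(W, s) = -12 (r(W, s) = 3*(-4) = -12)
G = 570 (G = (21 - 2)*(26 + 4) = 19*30 = 570)
-(G + 20*r(-1, 4)) = -(570 + 20*(-12)) = -(570 - 240) = -1*330 = -330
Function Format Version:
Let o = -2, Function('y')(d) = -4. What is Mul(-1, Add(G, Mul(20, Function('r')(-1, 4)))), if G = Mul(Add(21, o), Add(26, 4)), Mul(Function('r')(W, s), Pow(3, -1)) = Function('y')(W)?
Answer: -330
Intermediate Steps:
Function('r')(W, s) = -12 (Function('r')(W, s) = Mul(3, -4) = -12)
G = 570 (G = Mul(Add(21, -2), Add(26, 4)) = Mul(19, 30) = 570)
Mul(-1, Add(G, Mul(20, Function('r')(-1, 4)))) = Mul(-1, Add(570, Mul(20, -12))) = Mul(-1, Add(570, -240)) = Mul(-1, 330) = -330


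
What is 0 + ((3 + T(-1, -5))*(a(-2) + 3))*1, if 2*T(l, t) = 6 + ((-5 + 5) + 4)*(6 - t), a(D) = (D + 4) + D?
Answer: 84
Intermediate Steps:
a(D) = 4 + 2*D (a(D) = (4 + D) + D = 4 + 2*D)
T(l, t) = 15 - 2*t (T(l, t) = (6 + ((-5 + 5) + 4)*(6 - t))/2 = (6 + (0 + 4)*(6 - t))/2 = (6 + 4*(6 - t))/2 = (6 + (24 - 4*t))/2 = (30 - 4*t)/2 = 15 - 2*t)
0 + ((3 + T(-1, -5))*(a(-2) + 3))*1 = 0 + ((3 + (15 - 2*(-5)))*((4 + 2*(-2)) + 3))*1 = 0 + ((3 + (15 + 10))*((4 - 4) + 3))*1 = 0 + ((3 + 25)*(0 + 3))*1 = 0 + (28*3)*1 = 0 + 84*1 = 0 + 84 = 84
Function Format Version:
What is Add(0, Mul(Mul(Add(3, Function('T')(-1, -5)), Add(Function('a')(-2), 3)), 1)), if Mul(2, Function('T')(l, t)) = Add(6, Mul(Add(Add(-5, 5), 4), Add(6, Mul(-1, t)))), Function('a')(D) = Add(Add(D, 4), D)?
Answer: 84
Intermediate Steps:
Function('a')(D) = Add(4, Mul(2, D)) (Function('a')(D) = Add(Add(4, D), D) = Add(4, Mul(2, D)))
Function('T')(l, t) = Add(15, Mul(-2, t)) (Function('T')(l, t) = Mul(Rational(1, 2), Add(6, Mul(Add(Add(-5, 5), 4), Add(6, Mul(-1, t))))) = Mul(Rational(1, 2), Add(6, Mul(Add(0, 4), Add(6, Mul(-1, t))))) = Mul(Rational(1, 2), Add(6, Mul(4, Add(6, Mul(-1, t))))) = Mul(Rational(1, 2), Add(6, Add(24, Mul(-4, t)))) = Mul(Rational(1, 2), Add(30, Mul(-4, t))) = Add(15, Mul(-2, t)))
Add(0, Mul(Mul(Add(3, Function('T')(-1, -5)), Add(Function('a')(-2), 3)), 1)) = Add(0, Mul(Mul(Add(3, Add(15, Mul(-2, -5))), Add(Add(4, Mul(2, -2)), 3)), 1)) = Add(0, Mul(Mul(Add(3, Add(15, 10)), Add(Add(4, -4), 3)), 1)) = Add(0, Mul(Mul(Add(3, 25), Add(0, 3)), 1)) = Add(0, Mul(Mul(28, 3), 1)) = Add(0, Mul(84, 1)) = Add(0, 84) = 84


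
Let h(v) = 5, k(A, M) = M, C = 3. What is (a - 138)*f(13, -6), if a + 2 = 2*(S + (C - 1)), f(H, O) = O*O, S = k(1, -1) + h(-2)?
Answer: -4608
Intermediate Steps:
S = 4 (S = -1 + 5 = 4)
f(H, O) = O²
a = 10 (a = -2 + 2*(4 + (3 - 1)) = -2 + 2*(4 + 2) = -2 + 2*6 = -2 + 12 = 10)
(a - 138)*f(13, -6) = (10 - 138)*(-6)² = -128*36 = -4608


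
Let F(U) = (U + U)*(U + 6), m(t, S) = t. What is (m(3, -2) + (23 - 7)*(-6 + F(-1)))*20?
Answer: -5060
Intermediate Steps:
F(U) = 2*U*(6 + U) (F(U) = (2*U)*(6 + U) = 2*U*(6 + U))
(m(3, -2) + (23 - 7)*(-6 + F(-1)))*20 = (3 + (23 - 7)*(-6 + 2*(-1)*(6 - 1)))*20 = (3 + 16*(-6 + 2*(-1)*5))*20 = (3 + 16*(-6 - 10))*20 = (3 + 16*(-16))*20 = (3 - 256)*20 = -253*20 = -5060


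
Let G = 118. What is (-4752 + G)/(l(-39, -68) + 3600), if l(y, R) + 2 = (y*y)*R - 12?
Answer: 2317/49921 ≈ 0.046413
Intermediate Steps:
l(y, R) = -14 + R*y² (l(y, R) = -2 + ((y*y)*R - 12) = -2 + (y²*R - 12) = -2 + (R*y² - 12) = -2 + (-12 + R*y²) = -14 + R*y²)
(-4752 + G)/(l(-39, -68) + 3600) = (-4752 + 118)/((-14 - 68*(-39)²) + 3600) = -4634/((-14 - 68*1521) + 3600) = -4634/((-14 - 103428) + 3600) = -4634/(-103442 + 3600) = -4634/(-99842) = -4634*(-1/99842) = 2317/49921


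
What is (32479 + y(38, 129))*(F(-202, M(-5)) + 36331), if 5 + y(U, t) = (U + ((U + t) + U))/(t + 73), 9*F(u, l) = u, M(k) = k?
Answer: 2143654179007/1818 ≈ 1.1791e+9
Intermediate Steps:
F(u, l) = u/9
y(U, t) = -5 + (t + 3*U)/(73 + t) (y(U, t) = -5 + (U + ((U + t) + U))/(t + 73) = -5 + (U + (t + 2*U))/(73 + t) = -5 + (t + 3*U)/(73 + t))
(32479 + y(38, 129))*(F(-202, M(-5)) + 36331) = (32479 + (-365 - 4*129 + 3*38)/(73 + 129))*((1/9)*(-202) + 36331) = (32479 + (-365 - 516 + 114)/202)*(-202/9 + 36331) = (32479 + (1/202)*(-767))*(326777/9) = (32479 - 767/202)*(326777/9) = (6559991/202)*(326777/9) = 2143654179007/1818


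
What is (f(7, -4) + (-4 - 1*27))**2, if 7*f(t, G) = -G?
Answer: 45369/49 ≈ 925.90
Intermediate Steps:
f(t, G) = -G/7 (f(t, G) = (-G)/7 = -G/7)
(f(7, -4) + (-4 - 1*27))**2 = (-1/7*(-4) + (-4 - 1*27))**2 = (4/7 + (-4 - 27))**2 = (4/7 - 31)**2 = (-213/7)**2 = 45369/49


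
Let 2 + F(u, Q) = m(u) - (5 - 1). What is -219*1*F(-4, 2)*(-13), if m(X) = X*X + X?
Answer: 17082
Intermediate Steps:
m(X) = X + X² (m(X) = X² + X = X + X²)
F(u, Q) = -6 + u*(1 + u) (F(u, Q) = -2 + (u*(1 + u) - (5 - 1)) = -2 + (u*(1 + u) - 1*4) = -2 + (u*(1 + u) - 4) = -2 + (-4 + u*(1 + u)) = -6 + u*(1 + u))
-219*1*F(-4, 2)*(-13) = -219*1*(-6 - 4*(1 - 4))*(-13) = -219*1*(-6 - 4*(-3))*(-13) = -219*1*(-6 + 12)*(-13) = -219*1*6*(-13) = -1314*(-13) = -219*(-78) = 17082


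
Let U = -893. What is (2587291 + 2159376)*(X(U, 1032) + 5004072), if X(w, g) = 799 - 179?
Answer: 23755606361564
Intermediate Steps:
X(w, g) = 620
(2587291 + 2159376)*(X(U, 1032) + 5004072) = (2587291 + 2159376)*(620 + 5004072) = 4746667*5004692 = 23755606361564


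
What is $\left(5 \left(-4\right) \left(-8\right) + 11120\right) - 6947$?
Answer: $4333$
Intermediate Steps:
$\left(5 \left(-4\right) \left(-8\right) + 11120\right) - 6947 = \left(\left(-20\right) \left(-8\right) + 11120\right) - 6947 = \left(160 + 11120\right) - 6947 = 11280 - 6947 = 4333$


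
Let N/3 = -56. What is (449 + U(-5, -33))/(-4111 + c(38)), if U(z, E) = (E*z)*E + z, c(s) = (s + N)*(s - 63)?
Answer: 1667/287 ≈ 5.8084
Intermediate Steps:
N = -168 (N = 3*(-56) = -168)
c(s) = (-168 + s)*(-63 + s) (c(s) = (s - 168)*(s - 63) = (-168 + s)*(-63 + s))
U(z, E) = z + z*E² (U(z, E) = z*E² + z = z + z*E²)
(449 + U(-5, -33))/(-4111 + c(38)) = (449 - 5*(1 + (-33)²))/(-4111 + (10584 + 38² - 231*38)) = (449 - 5*(1 + 1089))/(-4111 + (10584 + 1444 - 8778)) = (449 - 5*1090)/(-4111 + 3250) = (449 - 5450)/(-861) = -5001*(-1/861) = 1667/287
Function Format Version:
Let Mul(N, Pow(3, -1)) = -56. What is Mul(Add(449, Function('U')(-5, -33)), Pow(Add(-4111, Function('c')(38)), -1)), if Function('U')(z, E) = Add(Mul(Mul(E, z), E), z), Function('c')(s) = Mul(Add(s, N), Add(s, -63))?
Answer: Rational(1667, 287) ≈ 5.8084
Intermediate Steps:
N = -168 (N = Mul(3, -56) = -168)
Function('c')(s) = Mul(Add(-168, s), Add(-63, s)) (Function('c')(s) = Mul(Add(s, -168), Add(s, -63)) = Mul(Add(-168, s), Add(-63, s)))
Function('U')(z, E) = Add(z, Mul(z, Pow(E, 2))) (Function('U')(z, E) = Add(Mul(z, Pow(E, 2)), z) = Add(z, Mul(z, Pow(E, 2))))
Mul(Add(449, Function('U')(-5, -33)), Pow(Add(-4111, Function('c')(38)), -1)) = Mul(Add(449, Mul(-5, Add(1, Pow(-33, 2)))), Pow(Add(-4111, Add(10584, Pow(38, 2), Mul(-231, 38))), -1)) = Mul(Add(449, Mul(-5, Add(1, 1089))), Pow(Add(-4111, Add(10584, 1444, -8778)), -1)) = Mul(Add(449, Mul(-5, 1090)), Pow(Add(-4111, 3250), -1)) = Mul(Add(449, -5450), Pow(-861, -1)) = Mul(-5001, Rational(-1, 861)) = Rational(1667, 287)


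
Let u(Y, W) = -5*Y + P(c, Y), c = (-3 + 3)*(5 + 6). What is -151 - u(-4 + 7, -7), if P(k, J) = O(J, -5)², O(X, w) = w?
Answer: -161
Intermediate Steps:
c = 0 (c = 0*11 = 0)
P(k, J) = 25 (P(k, J) = (-5)² = 25)
u(Y, W) = 25 - 5*Y (u(Y, W) = -5*Y + 25 = 25 - 5*Y)
-151 - u(-4 + 7, -7) = -151 - (25 - 5*(-4 + 7)) = -151 - (25 - 5*3) = -151 - (25 - 15) = -151 - 1*10 = -151 - 10 = -161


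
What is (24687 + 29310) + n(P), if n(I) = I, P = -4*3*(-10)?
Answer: 54117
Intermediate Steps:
P = 120 (P = -12*(-10) = 120)
(24687 + 29310) + n(P) = (24687 + 29310) + 120 = 53997 + 120 = 54117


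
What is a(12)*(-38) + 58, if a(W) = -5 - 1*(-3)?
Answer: 134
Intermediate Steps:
a(W) = -2 (a(W) = -5 + 3 = -2)
a(12)*(-38) + 58 = -2*(-38) + 58 = 76 + 58 = 134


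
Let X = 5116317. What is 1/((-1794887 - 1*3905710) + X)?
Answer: -1/584280 ≈ -1.7115e-6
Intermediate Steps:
1/((-1794887 - 1*3905710) + X) = 1/((-1794887 - 1*3905710) + 5116317) = 1/((-1794887 - 3905710) + 5116317) = 1/(-5700597 + 5116317) = 1/(-584280) = -1/584280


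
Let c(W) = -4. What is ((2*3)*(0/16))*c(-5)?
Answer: 0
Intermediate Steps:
((2*3)*(0/16))*c(-5) = ((2*3)*(0/16))*(-4) = (6*(0*(1/16)))*(-4) = (6*0)*(-4) = 0*(-4) = 0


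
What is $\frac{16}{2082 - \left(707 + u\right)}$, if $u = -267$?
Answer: $\frac{8}{821} \approx 0.0097442$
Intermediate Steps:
$\frac{16}{2082 - \left(707 + u\right)} = \frac{16}{2082 - \left(707 - 267\right)} = \frac{16}{2082 - 440} = \frac{16}{1642} = 16 \cdot \frac{1}{1642} = \frac{8}{821}$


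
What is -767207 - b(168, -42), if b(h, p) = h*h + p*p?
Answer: -797195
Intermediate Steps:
b(h, p) = h² + p²
-767207 - b(168, -42) = -767207 - (168² + (-42)²) = -767207 - (28224 + 1764) = -767207 - 1*29988 = -767207 - 29988 = -797195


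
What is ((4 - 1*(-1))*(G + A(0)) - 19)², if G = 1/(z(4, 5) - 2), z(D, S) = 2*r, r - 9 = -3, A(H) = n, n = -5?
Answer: 7569/4 ≈ 1892.3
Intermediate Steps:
A(H) = -5
r = 6 (r = 9 - 3 = 6)
z(D, S) = 12 (z(D, S) = 2*6 = 12)
G = ⅒ (G = 1/(12 - 2) = 1/10 = ⅒ ≈ 0.10000)
((4 - 1*(-1))*(G + A(0)) - 19)² = ((4 - 1*(-1))*(⅒ - 5) - 19)² = ((4 + 1)*(-49/10) - 19)² = (5*(-49/10) - 19)² = (-49/2 - 19)² = (-87/2)² = 7569/4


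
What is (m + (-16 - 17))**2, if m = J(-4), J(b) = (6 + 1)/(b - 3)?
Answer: 1156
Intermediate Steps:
J(b) = 7/(-3 + b)
m = -1 (m = 7/(-3 - 4) = 7/(-7) = 7*(-1/7) = -1)
(m + (-16 - 17))**2 = (-1 + (-16 - 17))**2 = (-1 - 33)**2 = (-34)**2 = 1156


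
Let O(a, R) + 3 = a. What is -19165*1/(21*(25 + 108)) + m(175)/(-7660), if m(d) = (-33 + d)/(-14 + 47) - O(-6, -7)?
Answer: -538417203/78446060 ≈ -6.8635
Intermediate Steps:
O(a, R) = -3 + a
m(d) = 8 + d/33 (m(d) = (-33 + d)/(-14 + 47) - (-3 - 6) = (-33 + d)/33 - 1*(-9) = (-33 + d)*(1/33) + 9 = (-1 + d/33) + 9 = 8 + d/33)
-19165*1/(21*(25 + 108)) + m(175)/(-7660) = -19165*1/(21*(25 + 108)) + (8 + (1/33)*175)/(-7660) = -19165/(133*21) + (8 + 175/33)*(-1/7660) = -19165/2793 + (439/33)*(-1/7660) = -19165*1/2793 - 439/252780 = -19165/2793 - 439/252780 = -538417203/78446060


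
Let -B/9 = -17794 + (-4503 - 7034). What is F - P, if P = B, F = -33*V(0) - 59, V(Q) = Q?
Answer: -264038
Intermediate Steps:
F = -59 (F = -33*0 - 59 = 0 - 59 = -59)
B = 263979 (B = -9*(-17794 + (-4503 - 7034)) = -9*(-17794 - 11537) = -9*(-29331) = 263979)
P = 263979
F - P = -59 - 1*263979 = -59 - 263979 = -264038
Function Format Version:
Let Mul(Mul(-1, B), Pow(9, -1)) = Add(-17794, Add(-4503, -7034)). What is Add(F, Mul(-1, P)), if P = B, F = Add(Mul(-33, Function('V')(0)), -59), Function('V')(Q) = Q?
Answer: -264038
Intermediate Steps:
F = -59 (F = Add(Mul(-33, 0), -59) = Add(0, -59) = -59)
B = 263979 (B = Mul(-9, Add(-17794, Add(-4503, -7034))) = Mul(-9, Add(-17794, -11537)) = Mul(-9, -29331) = 263979)
P = 263979
Add(F, Mul(-1, P)) = Add(-59, Mul(-1, 263979)) = Add(-59, -263979) = -264038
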